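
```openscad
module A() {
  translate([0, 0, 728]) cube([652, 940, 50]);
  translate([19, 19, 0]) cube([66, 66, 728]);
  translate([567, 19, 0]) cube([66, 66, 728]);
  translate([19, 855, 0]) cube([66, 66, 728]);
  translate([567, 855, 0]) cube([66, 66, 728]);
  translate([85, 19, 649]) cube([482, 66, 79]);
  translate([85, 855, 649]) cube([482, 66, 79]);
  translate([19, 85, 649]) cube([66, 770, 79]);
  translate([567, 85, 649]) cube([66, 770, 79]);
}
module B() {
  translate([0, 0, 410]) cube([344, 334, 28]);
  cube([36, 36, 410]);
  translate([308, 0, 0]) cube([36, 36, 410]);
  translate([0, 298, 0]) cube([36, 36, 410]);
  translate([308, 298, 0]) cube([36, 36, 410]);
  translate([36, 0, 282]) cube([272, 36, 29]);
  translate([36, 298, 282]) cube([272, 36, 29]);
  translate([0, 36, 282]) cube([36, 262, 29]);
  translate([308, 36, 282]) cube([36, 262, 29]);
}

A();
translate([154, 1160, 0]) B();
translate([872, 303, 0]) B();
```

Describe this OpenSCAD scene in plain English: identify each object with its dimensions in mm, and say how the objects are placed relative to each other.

A is a table: top 652 mm (x) × 940 mm (y), 50 mm thick, upper face at z = 778 mm, on four 66×66 mm square legs, each inset 19 mm from the nearest pair of top edges, running from z = 0 to the bottom of the top. Four apron rails, 66 mm thick and 79 mm tall, run between adjacent legs with their top edges flush with the underside of the top and their outer faces flush with the legs' outer faces.

B is a simple wooden stool: a rectangular seat 344 mm (x) by 334 mm (y), 28 mm thick, top face at z = 438 mm, on four square legs, each 36×36 mm in cross-section. The legs rest on z = 0, each flush with a corner of the seat. Four stretchers, 36 mm wide and 29 mm tall, connect adjacent legs with their undersides at z = 282 mm, each running between the inner faces of the legs it joins and aligned with the legs' outer faces on the other axis.

Two stools sit around the table at the +y, +x sides.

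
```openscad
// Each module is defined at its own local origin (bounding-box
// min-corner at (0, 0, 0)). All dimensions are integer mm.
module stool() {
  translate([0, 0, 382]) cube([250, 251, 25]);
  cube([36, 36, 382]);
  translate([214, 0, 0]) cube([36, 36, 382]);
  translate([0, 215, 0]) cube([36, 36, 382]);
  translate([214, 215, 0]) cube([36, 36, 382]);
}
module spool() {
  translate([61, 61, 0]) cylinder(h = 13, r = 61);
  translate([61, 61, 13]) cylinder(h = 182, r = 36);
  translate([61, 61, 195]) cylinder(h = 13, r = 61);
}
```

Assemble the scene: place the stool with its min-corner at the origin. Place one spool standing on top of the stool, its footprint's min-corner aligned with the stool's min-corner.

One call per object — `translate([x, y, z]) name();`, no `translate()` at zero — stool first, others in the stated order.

stool();
translate([0, 0, 407]) spool();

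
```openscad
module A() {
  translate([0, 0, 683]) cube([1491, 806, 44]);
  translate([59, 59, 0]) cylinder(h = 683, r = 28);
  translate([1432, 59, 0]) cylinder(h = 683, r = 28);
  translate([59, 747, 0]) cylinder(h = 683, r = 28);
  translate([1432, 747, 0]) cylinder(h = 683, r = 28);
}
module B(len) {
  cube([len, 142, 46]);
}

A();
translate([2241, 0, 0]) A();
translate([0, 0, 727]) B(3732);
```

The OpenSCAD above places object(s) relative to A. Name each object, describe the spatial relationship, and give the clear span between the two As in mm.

A is a table. B is a beam. A beam spans the tops of two tables. The clear span between the two tables is 750 mm.

Second table starts at x = 2241; first ends at x = 1491; clear span = 2241 − 1491 = 750 mm.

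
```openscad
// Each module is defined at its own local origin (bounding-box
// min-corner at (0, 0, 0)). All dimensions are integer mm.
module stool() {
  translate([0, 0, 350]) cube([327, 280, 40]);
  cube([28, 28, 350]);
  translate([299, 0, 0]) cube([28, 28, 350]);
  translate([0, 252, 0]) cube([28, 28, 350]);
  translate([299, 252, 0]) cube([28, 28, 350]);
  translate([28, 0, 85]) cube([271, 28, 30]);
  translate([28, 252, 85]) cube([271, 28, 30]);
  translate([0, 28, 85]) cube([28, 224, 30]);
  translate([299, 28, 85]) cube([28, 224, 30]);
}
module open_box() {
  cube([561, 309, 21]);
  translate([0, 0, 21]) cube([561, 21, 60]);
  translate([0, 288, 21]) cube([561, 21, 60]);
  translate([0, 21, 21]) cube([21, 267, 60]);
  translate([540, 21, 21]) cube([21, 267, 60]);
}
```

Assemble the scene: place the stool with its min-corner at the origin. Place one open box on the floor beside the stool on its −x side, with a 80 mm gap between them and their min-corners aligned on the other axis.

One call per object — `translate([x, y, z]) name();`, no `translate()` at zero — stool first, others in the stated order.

stool();
translate([-641, 0, 0]) open_box();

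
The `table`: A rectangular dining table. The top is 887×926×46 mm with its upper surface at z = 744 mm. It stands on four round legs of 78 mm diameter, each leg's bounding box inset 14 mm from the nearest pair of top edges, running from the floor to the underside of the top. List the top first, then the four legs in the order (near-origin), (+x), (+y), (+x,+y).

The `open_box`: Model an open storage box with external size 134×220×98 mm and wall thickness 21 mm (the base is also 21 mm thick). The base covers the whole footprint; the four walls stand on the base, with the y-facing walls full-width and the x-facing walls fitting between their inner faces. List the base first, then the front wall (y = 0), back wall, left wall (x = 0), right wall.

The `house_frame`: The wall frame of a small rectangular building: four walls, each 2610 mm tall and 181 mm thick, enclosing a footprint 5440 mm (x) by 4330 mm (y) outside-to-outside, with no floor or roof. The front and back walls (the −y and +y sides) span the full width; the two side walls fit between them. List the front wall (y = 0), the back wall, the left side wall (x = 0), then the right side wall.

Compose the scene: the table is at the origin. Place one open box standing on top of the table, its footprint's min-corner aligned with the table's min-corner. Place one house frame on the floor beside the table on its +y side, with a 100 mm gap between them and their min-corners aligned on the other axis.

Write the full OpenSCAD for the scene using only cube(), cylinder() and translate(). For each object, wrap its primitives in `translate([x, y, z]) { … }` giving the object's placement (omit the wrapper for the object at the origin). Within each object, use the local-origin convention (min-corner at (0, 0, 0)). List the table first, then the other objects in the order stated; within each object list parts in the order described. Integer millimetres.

translate([0, 0, 698]) cube([887, 926, 46]);
translate([53, 53, 0]) cylinder(h = 698, r = 39);
translate([834, 53, 0]) cylinder(h = 698, r = 39);
translate([53, 873, 0]) cylinder(h = 698, r = 39);
translate([834, 873, 0]) cylinder(h = 698, r = 39);
translate([0, 0, 744]) {
  cube([134, 220, 21]);
  translate([0, 0, 21]) cube([134, 21, 77]);
  translate([0, 199, 21]) cube([134, 21, 77]);
  translate([0, 21, 21]) cube([21, 178, 77]);
  translate([113, 21, 21]) cube([21, 178, 77]);
}
translate([0, 1026, 0]) {
  cube([5440, 181, 2610]);
  translate([0, 4149, 0]) cube([5440, 181, 2610]);
  translate([0, 181, 0]) cube([181, 3968, 2610]);
  translate([5259, 181, 0]) cube([181, 3968, 2610]);
}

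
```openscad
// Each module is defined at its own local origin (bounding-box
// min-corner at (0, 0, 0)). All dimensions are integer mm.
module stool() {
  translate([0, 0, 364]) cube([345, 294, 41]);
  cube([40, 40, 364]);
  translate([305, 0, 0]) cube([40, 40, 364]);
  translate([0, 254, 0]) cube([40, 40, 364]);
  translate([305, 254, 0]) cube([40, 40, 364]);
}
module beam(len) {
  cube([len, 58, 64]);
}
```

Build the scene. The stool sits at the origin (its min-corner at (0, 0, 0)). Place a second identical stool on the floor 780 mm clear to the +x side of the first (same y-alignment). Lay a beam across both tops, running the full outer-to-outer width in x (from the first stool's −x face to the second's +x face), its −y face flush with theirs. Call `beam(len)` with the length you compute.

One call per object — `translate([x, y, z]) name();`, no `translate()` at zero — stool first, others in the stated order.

stool();
translate([1125, 0, 0]) stool();
translate([0, 0, 405]) beam(1470);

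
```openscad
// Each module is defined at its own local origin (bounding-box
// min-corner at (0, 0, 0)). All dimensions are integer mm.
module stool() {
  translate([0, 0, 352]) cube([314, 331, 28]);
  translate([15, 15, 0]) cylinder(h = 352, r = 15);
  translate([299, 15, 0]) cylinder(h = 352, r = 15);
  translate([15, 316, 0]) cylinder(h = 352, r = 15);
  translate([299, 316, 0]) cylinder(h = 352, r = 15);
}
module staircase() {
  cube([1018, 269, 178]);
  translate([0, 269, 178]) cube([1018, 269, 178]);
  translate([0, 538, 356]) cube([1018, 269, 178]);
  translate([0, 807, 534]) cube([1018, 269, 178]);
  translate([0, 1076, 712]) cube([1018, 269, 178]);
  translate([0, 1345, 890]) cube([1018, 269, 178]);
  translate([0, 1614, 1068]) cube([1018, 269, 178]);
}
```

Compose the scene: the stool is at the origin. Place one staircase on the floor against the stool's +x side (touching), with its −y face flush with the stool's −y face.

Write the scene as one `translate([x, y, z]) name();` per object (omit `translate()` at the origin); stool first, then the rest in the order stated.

stool();
translate([314, 0, 0]) staircase();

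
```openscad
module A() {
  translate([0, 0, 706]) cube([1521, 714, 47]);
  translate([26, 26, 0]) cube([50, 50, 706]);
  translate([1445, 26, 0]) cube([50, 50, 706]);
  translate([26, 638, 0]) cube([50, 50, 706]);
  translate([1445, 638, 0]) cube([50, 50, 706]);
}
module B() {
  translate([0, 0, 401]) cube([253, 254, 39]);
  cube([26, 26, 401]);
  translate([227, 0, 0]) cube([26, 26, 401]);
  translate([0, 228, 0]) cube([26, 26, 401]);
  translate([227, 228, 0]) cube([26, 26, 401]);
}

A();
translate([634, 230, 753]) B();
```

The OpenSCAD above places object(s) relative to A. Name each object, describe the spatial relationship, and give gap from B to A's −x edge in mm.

The stool's min-x is at 634; the table's min-x is 0; gap = 634 mm.

A is a table. B is a stool. The stool is on top of the table, centred. The gap from the stool to the table's −x edge is 634 mm.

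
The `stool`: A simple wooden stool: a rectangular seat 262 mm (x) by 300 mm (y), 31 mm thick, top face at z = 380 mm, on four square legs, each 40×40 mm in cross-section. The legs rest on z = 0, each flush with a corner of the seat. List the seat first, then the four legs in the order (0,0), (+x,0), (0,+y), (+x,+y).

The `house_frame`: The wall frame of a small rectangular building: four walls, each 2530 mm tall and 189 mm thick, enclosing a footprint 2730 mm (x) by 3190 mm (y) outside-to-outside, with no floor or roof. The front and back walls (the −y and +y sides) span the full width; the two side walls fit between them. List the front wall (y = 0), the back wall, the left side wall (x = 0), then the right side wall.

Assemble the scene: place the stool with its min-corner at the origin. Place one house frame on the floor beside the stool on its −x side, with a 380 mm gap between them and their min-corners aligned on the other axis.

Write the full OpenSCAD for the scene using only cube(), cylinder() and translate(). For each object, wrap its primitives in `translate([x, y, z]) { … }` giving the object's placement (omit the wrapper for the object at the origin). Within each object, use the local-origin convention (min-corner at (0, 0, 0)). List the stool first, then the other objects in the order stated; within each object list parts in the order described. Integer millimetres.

translate([0, 0, 349]) cube([262, 300, 31]);
cube([40, 40, 349]);
translate([222, 0, 0]) cube([40, 40, 349]);
translate([0, 260, 0]) cube([40, 40, 349]);
translate([222, 260, 0]) cube([40, 40, 349]);
translate([-3110, 0, 0]) {
  cube([2730, 189, 2530]);
  translate([0, 3001, 0]) cube([2730, 189, 2530]);
  translate([0, 189, 0]) cube([189, 2812, 2530]);
  translate([2541, 189, 0]) cube([189, 2812, 2530]);
}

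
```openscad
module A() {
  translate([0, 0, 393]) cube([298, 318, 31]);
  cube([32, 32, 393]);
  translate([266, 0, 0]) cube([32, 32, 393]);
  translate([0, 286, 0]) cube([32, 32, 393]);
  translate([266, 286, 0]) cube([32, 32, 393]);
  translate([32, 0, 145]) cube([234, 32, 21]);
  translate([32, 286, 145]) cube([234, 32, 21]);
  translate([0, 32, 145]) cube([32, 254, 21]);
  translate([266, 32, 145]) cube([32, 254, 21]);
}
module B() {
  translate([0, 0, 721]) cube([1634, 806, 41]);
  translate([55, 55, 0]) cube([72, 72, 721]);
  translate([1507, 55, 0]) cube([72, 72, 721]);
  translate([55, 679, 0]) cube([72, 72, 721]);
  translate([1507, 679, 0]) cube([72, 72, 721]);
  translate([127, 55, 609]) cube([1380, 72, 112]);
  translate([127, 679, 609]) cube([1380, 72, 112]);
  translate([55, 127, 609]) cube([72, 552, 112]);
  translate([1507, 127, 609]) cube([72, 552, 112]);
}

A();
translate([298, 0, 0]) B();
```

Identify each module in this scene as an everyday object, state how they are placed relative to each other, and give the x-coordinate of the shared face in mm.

The stool's +x face and the table's −x face are both at x = 298 mm.

A is a stool. B is a table. The table is against the stool's +x side, with their −y faces flush. The x-coordinate of the shared face is 298 mm.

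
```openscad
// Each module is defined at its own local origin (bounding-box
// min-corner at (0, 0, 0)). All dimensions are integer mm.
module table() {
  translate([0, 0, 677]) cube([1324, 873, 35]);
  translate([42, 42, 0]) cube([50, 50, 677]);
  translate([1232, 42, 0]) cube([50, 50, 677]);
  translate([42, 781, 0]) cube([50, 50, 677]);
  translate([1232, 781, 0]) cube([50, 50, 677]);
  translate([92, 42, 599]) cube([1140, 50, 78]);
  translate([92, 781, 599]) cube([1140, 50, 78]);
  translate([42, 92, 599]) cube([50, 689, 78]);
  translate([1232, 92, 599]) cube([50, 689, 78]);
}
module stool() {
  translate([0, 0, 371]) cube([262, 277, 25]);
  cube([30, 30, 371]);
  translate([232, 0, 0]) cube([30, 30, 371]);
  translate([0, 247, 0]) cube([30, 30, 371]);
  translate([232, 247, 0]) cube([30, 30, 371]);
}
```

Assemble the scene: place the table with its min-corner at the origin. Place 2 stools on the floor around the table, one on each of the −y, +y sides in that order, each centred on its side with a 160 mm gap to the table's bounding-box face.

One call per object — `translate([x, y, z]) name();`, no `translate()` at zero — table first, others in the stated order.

table();
translate([531, -437, 0]) stool();
translate([531, 1033, 0]) stool();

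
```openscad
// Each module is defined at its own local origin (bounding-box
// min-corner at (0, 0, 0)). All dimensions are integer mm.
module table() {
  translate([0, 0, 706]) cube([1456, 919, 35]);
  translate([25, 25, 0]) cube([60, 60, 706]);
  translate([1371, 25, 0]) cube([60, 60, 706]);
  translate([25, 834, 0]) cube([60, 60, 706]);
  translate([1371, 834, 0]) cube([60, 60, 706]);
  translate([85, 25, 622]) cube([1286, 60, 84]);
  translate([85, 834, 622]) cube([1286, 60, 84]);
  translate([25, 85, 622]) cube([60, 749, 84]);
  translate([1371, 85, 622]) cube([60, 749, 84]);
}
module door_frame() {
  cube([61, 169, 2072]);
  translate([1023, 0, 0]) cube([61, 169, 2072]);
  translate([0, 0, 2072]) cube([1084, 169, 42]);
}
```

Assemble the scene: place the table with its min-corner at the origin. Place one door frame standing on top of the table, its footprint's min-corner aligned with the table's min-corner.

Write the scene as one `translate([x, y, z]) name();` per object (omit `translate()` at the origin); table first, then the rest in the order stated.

table();
translate([0, 0, 741]) door_frame();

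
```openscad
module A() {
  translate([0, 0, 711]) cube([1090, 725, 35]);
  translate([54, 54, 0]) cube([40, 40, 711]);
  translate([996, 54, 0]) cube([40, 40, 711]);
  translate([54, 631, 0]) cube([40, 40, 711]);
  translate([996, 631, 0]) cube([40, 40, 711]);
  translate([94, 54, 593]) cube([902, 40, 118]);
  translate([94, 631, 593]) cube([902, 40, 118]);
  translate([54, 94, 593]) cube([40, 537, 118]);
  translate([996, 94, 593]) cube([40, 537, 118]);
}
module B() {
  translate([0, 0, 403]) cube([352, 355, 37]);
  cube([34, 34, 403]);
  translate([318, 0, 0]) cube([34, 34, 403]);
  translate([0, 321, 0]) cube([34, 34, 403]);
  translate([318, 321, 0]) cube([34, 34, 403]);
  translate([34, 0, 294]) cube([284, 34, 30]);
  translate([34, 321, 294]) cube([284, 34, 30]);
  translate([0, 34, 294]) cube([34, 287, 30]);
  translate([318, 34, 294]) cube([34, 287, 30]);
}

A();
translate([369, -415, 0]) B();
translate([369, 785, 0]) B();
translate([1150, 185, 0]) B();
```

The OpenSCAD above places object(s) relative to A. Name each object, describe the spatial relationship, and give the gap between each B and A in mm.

A is a table. B is a stool. Three stools sit around the table at the −y, +y, +x sides. The gap between each stool and the table is 60 mm.

Each stool's nearest face is 60 mm from the table's bounding box.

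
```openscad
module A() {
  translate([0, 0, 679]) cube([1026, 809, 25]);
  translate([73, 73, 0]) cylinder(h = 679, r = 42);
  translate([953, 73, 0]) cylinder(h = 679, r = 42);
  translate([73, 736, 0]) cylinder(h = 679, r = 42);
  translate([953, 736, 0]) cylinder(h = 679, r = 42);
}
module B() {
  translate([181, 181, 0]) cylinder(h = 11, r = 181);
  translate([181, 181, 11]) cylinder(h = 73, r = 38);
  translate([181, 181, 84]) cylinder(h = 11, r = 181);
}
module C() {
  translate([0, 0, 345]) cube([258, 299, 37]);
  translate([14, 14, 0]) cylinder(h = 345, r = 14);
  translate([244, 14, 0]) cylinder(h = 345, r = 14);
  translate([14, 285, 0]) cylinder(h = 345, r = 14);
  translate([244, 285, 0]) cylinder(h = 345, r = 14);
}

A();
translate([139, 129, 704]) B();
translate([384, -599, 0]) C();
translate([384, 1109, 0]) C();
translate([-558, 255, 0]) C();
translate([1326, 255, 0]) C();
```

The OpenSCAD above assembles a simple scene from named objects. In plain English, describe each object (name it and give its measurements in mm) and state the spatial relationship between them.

A is a rectangular dining table. The top is 1026×809×25 mm with its upper surface at z = 704 mm. It stands on four round legs of 84 mm diameter, each leg's bounding box inset 31 mm from the nearest pair of top edges, running from the floor to the underside of the top.

B is a spool: two coaxial disc flanges of radius 181 mm and thickness 11 mm, joined by a core cylinder of radius 38 mm and height 73 mm. The lower flange rests on z = 0 and the three cylinders share a vertical axis.

C is a four-legged stool. The seat is a 258×299×37 mm slab whose top surface is at z = 382 mm; four round legs, each 28 mm in diameter, run from the floor (z = 0) to the underside of the seat, each leg's axis is inset half a diameter from the nearest pair of seat edges (so the leg's bounding box is flush with the corner).

The spool is on top of the table. Four stools sit around the table at the −y, +y, −x, +x sides.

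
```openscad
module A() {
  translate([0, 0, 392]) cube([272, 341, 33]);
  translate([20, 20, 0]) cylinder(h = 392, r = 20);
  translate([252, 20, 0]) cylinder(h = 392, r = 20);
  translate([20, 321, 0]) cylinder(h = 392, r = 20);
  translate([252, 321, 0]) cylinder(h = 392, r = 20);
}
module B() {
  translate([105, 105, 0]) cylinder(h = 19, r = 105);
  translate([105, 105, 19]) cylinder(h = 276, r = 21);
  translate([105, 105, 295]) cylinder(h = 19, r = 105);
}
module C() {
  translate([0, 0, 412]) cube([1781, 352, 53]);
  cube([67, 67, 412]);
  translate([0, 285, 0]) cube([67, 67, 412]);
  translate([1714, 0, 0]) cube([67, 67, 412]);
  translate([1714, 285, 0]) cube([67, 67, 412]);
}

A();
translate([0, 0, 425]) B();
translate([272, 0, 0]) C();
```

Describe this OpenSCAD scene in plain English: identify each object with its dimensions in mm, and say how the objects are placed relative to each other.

A is a simple wooden stool: a rectangular seat 272 mm (x) by 341 mm (y), 33 mm thick, top face at z = 425 mm, on four round legs, each 40 mm in diameter. The legs rest on z = 0, each leg's axis is inset half a diameter from the nearest pair of seat edges (so the leg's bounding box is flush with the corner).

B is a spool: two coaxial disc flanges of radius 105 mm and thickness 19 mm, joined by a core cylinder of radius 21 mm and height 276 mm. The lower flange rests on z = 0 and the three cylinders share a vertical axis.

C is a bench: a 1781×352 mm seat slab, 53 mm thick, top at z = 465 mm, on four 67×67 mm square legs flush with the seat corners and standing on z = 0.

The spool is on top of the stool. The bench is against the stool's +x side, with their −y faces flush.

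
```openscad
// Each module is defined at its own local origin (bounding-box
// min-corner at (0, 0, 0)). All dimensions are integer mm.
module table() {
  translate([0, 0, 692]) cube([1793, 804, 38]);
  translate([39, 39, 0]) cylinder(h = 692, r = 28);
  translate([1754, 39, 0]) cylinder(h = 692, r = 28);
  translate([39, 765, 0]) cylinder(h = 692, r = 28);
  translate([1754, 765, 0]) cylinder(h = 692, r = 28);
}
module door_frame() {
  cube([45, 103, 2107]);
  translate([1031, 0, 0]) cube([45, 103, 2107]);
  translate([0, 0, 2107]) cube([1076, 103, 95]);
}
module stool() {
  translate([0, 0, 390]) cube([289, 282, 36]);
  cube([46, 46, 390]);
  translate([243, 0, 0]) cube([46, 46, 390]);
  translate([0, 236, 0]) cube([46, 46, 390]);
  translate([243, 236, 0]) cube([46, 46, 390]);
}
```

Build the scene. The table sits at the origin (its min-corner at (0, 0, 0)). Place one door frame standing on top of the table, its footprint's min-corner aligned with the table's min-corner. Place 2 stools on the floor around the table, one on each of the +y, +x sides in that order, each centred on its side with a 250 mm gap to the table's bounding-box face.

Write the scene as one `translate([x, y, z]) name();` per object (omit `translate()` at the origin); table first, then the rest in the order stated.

table();
translate([0, 0, 730]) door_frame();
translate([752, 1054, 0]) stool();
translate([2043, 261, 0]) stool();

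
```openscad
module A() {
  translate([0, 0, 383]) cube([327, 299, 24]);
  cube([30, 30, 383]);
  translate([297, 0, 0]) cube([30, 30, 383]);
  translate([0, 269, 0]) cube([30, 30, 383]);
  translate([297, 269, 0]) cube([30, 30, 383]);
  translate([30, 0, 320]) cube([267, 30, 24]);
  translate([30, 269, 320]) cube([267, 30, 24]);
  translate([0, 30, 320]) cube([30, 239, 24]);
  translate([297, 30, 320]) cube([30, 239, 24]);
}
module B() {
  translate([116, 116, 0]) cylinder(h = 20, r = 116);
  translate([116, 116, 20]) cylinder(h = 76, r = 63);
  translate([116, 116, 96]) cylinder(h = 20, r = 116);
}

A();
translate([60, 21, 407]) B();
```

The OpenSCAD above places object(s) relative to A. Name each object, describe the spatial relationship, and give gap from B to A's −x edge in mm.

A is a stool. B is a spool. The spool is on top of the stool. The gap from the spool to the stool's −x edge is 60 mm.

The spool's min-x is at 60; the stool's min-x is 0; gap = 60 mm.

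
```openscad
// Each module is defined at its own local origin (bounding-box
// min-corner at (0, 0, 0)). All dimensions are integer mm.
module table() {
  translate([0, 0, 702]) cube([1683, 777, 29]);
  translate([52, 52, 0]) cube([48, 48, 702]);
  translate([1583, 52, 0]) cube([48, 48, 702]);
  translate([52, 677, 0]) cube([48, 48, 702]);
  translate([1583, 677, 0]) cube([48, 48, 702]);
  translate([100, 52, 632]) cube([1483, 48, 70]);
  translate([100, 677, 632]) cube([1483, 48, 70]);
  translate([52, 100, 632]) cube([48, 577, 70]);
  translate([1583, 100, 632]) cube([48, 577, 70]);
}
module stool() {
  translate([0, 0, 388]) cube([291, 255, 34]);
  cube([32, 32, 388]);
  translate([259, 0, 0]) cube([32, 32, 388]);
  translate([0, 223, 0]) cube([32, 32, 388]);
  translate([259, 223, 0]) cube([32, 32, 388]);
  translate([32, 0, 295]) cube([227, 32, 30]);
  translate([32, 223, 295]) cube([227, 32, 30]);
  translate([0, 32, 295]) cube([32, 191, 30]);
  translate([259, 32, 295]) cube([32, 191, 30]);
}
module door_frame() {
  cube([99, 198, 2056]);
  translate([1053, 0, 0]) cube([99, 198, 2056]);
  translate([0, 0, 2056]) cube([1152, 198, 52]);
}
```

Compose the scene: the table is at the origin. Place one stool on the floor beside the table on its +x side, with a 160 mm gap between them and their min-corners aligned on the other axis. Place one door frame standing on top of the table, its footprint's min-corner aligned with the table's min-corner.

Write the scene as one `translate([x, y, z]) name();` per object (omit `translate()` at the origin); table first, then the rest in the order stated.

table();
translate([1843, 0, 0]) stool();
translate([0, 0, 731]) door_frame();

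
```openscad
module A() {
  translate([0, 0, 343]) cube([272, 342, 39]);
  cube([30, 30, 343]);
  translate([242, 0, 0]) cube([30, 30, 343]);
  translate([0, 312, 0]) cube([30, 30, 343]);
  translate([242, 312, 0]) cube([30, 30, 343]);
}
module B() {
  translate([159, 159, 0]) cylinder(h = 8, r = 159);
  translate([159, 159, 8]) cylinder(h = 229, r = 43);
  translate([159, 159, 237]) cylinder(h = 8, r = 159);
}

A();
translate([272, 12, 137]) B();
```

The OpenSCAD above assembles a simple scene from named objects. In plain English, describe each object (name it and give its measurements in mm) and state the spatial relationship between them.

A is a simple wooden stool: a rectangular seat 272 mm (x) by 342 mm (y), 39 mm thick, top face at z = 382 mm, on four square legs, each 30×30 mm in cross-section. The legs rest on z = 0, each flush with a corner of the seat.

B is a spool: two coaxial disc flanges of radius 159 mm and thickness 8 mm, joined by a core cylinder of radius 43 mm and height 229 mm. The lower flange rests on z = 0 and the three cylinders share a vertical axis.

The spool is beside the stool with their tops flush at z = 382.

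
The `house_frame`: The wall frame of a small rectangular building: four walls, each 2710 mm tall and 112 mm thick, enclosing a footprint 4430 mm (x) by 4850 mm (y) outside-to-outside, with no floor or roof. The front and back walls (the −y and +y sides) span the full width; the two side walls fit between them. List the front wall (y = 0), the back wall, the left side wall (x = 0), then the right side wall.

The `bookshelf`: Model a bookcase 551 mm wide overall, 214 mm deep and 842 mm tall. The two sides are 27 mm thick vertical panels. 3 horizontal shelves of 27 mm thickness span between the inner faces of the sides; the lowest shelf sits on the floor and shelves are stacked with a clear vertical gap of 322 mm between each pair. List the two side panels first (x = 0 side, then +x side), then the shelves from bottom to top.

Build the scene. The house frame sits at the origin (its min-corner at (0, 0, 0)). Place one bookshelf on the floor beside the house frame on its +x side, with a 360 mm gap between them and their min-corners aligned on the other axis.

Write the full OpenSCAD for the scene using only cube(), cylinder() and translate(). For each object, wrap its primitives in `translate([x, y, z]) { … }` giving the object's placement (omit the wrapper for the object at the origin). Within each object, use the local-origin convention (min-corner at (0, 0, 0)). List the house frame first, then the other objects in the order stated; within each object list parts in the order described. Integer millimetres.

cube([4430, 112, 2710]);
translate([0, 4738, 0]) cube([4430, 112, 2710]);
translate([0, 112, 0]) cube([112, 4626, 2710]);
translate([4318, 112, 0]) cube([112, 4626, 2710]);
translate([4790, 0, 0]) {
  cube([27, 214, 842]);
  translate([524, 0, 0]) cube([27, 214, 842]);
  translate([27, 0, 0]) cube([497, 214, 27]);
  translate([27, 0, 349]) cube([497, 214, 27]);
  translate([27, 0, 698]) cube([497, 214, 27]);
}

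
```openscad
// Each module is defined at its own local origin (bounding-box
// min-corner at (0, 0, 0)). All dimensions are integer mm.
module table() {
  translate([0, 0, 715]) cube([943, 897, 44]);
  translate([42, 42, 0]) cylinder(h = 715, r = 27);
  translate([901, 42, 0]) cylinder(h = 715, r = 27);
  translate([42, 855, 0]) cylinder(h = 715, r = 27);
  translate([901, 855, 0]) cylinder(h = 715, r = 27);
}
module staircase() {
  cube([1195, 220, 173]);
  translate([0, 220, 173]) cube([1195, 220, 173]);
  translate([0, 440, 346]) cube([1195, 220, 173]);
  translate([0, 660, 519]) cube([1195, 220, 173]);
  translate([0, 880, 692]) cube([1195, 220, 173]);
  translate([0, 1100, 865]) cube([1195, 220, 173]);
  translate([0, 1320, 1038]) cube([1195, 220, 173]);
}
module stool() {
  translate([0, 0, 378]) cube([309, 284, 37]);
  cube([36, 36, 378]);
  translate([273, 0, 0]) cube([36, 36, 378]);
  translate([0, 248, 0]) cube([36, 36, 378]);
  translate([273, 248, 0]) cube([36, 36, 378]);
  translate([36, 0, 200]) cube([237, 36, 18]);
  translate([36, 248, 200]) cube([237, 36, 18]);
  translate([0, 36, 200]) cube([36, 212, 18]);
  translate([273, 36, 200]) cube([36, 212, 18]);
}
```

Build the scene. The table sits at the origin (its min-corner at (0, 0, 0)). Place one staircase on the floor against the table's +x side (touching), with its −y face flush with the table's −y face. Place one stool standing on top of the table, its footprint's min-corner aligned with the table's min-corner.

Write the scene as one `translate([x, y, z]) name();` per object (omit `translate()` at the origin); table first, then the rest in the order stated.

table();
translate([943, 0, 0]) staircase();
translate([0, 0, 759]) stool();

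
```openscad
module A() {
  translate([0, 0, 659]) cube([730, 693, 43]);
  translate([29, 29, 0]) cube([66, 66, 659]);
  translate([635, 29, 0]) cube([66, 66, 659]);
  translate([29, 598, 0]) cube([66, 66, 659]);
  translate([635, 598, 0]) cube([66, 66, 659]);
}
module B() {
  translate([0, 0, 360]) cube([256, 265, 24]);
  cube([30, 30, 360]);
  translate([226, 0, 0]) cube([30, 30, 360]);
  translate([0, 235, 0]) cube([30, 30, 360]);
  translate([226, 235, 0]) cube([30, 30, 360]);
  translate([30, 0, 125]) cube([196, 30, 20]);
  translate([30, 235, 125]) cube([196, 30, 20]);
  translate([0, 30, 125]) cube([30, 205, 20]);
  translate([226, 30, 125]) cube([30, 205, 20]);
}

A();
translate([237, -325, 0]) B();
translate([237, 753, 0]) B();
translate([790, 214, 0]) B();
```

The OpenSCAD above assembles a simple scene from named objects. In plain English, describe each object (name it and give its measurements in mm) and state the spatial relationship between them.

A is a rectangular dining table. The top is 730×693×43 mm with its upper surface at z = 702 mm. It stands on four 66×66 mm square legs, each inset 29 mm from the nearest pair of top edges, running from the floor to the underside of the top.

B is a simple wooden stool: a rectangular seat 256 mm (x) by 265 mm (y), 24 mm thick, top face at z = 384 mm, on four square legs, each 30×30 mm in cross-section. The legs rest on z = 0, each flush with a corner of the seat. Four stretchers, 30 mm wide and 20 mm tall, connect adjacent legs with their undersides at z = 125 mm, each running between the inner faces of the legs it joins and aligned with the legs' outer faces on the other axis.

Three stools sit around the table at the −y, +y, +x sides.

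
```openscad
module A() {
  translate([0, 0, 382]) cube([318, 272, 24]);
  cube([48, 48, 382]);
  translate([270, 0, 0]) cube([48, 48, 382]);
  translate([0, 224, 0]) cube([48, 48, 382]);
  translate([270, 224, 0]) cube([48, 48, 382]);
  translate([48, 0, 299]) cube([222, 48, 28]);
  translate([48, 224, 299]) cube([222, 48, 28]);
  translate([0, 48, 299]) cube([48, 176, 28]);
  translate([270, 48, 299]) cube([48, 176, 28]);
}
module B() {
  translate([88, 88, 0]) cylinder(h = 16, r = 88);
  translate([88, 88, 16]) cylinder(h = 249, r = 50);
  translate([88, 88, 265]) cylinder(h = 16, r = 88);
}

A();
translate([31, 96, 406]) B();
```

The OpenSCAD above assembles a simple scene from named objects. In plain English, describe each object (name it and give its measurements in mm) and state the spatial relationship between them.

A is a simple wooden stool: a rectangular seat 318 mm (x) by 272 mm (y), 24 mm thick, top face at z = 406 mm, on four square legs, each 48×48 mm in cross-section. The legs rest on z = 0, each flush with a corner of the seat. Four stretchers, 48 mm wide and 28 mm tall, connect adjacent legs with their undersides at z = 299 mm, each running between the inner faces of the legs it joins and aligned with the legs' outer faces on the other axis.

B is a spool: two coaxial disc flanges of radius 88 mm and thickness 16 mm, joined by a core cylinder of radius 50 mm and height 249 mm. The lower flange rests on z = 0 and the three cylinders share a vertical axis.

The spool is on top of the stool.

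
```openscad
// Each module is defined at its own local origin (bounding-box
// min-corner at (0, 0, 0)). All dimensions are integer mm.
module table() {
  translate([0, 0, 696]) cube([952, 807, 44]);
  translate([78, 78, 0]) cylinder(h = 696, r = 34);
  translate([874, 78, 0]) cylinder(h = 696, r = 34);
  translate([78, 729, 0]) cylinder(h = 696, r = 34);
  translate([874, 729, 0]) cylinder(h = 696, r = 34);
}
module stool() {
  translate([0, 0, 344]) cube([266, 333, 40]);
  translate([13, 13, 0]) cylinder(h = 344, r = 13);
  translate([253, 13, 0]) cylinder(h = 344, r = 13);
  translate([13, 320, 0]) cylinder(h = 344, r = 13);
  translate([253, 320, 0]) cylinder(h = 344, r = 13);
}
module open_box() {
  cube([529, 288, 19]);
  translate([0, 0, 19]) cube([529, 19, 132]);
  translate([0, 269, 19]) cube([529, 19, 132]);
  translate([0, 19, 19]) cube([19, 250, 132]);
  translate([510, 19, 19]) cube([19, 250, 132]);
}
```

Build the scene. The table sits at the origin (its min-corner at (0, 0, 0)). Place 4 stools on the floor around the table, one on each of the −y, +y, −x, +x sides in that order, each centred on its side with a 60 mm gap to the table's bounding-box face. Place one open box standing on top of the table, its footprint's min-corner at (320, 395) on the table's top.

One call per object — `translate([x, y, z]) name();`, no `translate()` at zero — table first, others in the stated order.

table();
translate([343, -393, 0]) stool();
translate([343, 867, 0]) stool();
translate([-326, 237, 0]) stool();
translate([1012, 237, 0]) stool();
translate([320, 395, 740]) open_box();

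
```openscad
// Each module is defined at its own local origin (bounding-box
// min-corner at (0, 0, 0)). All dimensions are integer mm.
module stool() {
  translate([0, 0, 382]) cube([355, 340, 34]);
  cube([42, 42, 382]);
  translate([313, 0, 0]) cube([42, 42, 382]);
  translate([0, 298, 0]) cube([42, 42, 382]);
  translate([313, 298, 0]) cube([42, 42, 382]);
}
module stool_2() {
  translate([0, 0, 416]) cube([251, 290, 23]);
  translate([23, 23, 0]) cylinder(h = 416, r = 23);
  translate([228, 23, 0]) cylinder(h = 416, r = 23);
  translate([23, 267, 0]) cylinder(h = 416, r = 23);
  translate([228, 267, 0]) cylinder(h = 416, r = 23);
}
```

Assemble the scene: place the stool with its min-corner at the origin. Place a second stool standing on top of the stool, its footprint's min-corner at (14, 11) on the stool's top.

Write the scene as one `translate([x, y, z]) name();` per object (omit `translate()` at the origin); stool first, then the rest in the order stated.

stool();
translate([14, 11, 416]) stool_2();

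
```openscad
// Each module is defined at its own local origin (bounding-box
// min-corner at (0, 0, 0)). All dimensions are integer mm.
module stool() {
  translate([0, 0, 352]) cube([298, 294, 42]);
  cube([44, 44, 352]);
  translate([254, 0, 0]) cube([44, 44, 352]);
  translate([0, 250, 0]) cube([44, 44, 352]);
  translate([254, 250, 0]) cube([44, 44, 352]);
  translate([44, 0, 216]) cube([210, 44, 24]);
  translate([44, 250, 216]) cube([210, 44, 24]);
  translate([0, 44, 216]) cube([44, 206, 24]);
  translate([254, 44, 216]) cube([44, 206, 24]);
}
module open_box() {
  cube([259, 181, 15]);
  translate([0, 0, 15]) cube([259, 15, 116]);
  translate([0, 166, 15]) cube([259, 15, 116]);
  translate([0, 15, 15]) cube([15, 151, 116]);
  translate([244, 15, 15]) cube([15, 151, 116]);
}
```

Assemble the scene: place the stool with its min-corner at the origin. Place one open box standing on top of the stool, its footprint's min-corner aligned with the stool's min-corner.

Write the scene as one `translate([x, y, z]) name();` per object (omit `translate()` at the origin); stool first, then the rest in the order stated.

stool();
translate([0, 0, 394]) open_box();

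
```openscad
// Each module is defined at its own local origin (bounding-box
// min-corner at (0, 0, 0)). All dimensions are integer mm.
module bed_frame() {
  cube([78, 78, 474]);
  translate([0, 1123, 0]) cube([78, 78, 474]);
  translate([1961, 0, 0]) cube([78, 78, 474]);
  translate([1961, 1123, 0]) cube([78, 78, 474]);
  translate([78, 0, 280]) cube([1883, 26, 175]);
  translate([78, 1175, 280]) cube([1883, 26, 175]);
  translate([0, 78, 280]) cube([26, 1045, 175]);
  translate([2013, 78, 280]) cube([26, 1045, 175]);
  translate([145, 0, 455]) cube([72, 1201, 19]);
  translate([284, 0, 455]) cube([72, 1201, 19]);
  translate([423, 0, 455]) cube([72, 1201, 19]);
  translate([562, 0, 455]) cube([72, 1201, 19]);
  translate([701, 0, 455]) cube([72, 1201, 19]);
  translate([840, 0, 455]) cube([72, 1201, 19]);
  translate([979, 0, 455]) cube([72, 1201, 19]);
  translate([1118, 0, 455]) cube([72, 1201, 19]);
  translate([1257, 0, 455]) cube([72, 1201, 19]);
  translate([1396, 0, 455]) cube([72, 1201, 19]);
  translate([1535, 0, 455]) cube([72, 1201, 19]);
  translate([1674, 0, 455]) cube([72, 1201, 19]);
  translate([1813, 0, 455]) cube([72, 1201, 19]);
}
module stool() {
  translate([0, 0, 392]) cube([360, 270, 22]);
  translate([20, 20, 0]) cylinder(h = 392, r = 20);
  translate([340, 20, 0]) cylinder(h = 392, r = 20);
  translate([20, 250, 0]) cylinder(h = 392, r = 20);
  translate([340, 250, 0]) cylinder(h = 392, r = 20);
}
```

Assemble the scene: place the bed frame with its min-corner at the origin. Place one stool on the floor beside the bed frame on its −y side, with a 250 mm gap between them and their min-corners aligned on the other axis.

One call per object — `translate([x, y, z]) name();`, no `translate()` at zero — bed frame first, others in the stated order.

bed_frame();
translate([0, -520, 0]) stool();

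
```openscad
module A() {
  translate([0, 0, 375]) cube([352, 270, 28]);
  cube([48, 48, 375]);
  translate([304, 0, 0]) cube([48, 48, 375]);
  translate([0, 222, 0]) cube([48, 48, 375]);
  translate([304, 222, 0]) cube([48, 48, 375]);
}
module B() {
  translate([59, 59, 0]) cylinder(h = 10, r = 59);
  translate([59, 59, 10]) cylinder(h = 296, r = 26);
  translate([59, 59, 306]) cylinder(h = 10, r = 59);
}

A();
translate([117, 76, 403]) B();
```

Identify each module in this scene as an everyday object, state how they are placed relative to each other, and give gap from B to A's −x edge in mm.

A is a stool. B is a spool. The spool is on top of the stool, centred. The gap from the spool to the stool's −x edge is 117 mm.

The spool's min-x is at 117; the stool's min-x is 0; gap = 117 mm.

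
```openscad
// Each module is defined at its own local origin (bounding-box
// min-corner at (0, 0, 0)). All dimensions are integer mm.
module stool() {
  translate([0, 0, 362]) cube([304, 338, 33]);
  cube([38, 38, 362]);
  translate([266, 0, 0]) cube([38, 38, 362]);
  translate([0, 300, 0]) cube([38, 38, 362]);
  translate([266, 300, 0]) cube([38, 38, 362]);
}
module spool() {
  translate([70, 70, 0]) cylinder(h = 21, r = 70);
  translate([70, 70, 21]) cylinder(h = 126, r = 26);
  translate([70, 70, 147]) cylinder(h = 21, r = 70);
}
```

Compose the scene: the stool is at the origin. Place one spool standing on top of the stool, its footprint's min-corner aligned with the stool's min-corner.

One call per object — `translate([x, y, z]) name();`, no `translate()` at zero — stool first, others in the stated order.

stool();
translate([0, 0, 395]) spool();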